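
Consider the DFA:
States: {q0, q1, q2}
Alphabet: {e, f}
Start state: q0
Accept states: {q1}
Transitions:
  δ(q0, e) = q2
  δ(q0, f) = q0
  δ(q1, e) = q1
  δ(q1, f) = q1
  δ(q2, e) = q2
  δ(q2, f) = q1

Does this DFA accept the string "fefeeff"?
Processing string "fefeeff":
  q0 --f--> q0
  q0 --e--> q2
  q2 --f--> q1
  q1 --e--> q1
  q1 --e--> q1
  q1 --f--> q1
  q1 --f--> q1
Final state: q1
Accept states: {q1}
Yes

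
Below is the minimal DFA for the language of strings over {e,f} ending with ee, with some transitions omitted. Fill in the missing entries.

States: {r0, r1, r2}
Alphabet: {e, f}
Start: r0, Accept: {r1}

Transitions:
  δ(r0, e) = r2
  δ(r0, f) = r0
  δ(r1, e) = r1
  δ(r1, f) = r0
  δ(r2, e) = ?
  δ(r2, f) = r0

From the language and accept set, identify what each state tracks — r0: last symbol not e; r1: two trailing e's; r2: one trailing e.
Each missing δ(q, a) is the state matching the new tracked value after reading a.
δ(r2, e) = r1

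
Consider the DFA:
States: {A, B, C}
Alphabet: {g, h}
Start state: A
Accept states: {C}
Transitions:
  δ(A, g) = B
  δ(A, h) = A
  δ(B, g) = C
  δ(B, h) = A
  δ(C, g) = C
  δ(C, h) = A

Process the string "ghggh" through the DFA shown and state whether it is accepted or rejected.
Processing string "ghggh":
  A --g--> B
  B --h--> A
  A --g--> B
  B --g--> C
  C --h--> A
Final state: A
Accept states: {C}
No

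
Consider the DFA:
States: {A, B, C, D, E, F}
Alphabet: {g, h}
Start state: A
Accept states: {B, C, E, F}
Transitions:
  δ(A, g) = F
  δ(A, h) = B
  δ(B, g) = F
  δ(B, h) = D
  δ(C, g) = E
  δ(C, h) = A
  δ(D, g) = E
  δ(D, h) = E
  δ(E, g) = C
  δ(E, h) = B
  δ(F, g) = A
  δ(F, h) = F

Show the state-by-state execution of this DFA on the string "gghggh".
read 'g': A → F
  read 'g': F → A
  read 'h': A → B
  read 'g': B → F
  read 'g': F → A
  read 'h': A → B
A -> F -> A -> B -> F -> A -> B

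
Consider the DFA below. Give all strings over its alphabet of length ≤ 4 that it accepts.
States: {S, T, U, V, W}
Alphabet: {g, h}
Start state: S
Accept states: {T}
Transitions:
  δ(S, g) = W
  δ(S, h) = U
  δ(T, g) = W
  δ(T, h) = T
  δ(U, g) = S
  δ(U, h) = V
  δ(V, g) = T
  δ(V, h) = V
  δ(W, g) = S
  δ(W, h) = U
hhg, ghhg, hhgh, hhhg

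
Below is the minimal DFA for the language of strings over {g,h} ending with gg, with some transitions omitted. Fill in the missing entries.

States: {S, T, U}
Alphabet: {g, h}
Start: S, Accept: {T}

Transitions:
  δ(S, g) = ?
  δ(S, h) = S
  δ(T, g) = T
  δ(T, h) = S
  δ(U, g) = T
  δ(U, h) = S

From the language and accept set, identify what each state tracks — S: last symbol not g; T: two trailing g's; U: one trailing g.
Each missing δ(q, a) is the state matching the new tracked value after reading a.
δ(S, g) = U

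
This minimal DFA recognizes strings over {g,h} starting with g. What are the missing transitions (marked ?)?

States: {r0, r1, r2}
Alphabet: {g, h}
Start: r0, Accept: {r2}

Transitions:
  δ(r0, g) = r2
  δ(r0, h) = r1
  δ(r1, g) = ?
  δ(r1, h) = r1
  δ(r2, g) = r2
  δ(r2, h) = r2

From the language and accept set, identify what each state tracks — r0: no input read; r1: started with h (dead); r2: started with g.
Each missing δ(q, a) is the state matching the new tracked value after reading a.
δ(r1, g) = r1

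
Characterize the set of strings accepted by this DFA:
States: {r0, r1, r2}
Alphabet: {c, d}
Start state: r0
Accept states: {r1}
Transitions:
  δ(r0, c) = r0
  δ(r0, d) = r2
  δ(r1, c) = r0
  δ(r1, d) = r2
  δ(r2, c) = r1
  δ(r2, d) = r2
Testing a few strings:
  'd' → reject
  'cddc' → accept
  'dc' → accept
  'cc' → reject
State roles: r0=no suffix match; r1=suffix is dc; r2=one trailing d
All strings over {c,d} ending with dc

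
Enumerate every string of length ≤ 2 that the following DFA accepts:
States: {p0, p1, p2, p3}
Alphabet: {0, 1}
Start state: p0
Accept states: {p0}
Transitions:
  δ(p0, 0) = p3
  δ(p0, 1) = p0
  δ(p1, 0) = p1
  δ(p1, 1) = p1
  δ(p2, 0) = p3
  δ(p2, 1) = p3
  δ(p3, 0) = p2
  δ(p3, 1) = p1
ε, 1, 11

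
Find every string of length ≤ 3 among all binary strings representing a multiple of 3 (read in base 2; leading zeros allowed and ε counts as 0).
ε, 0, 00, 11, 000, 011, 110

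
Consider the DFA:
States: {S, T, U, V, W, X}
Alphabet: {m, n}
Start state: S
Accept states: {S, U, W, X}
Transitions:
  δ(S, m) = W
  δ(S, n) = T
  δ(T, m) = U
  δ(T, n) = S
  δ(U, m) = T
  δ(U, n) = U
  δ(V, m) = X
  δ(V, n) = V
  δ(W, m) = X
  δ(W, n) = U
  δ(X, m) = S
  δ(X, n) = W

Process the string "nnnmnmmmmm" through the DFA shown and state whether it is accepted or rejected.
Processing string "nnnmnmmmmm":
  S --n--> T
  T --n--> S
  S --n--> T
  T --m--> U
  U --n--> U
  U --m--> T
  T --m--> U
  U --m--> T
  T --m--> U
  U --m--> T
Final state: T
Accept states: {S, U, W, X}
No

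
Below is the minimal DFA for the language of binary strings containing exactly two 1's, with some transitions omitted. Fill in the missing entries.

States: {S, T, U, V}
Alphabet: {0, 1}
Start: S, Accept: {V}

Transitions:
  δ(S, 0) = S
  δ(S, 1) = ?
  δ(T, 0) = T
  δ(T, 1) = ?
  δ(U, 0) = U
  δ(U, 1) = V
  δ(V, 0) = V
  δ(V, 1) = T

From the language and accept set, identify what each state tracks — S: zero 1's; T: ≥ three 1's (dead); U: one 1; V: two 1's.
Each missing δ(q, a) is the state matching the new tracked value after reading a.
δ(S, 1) = U; δ(T, 1) = T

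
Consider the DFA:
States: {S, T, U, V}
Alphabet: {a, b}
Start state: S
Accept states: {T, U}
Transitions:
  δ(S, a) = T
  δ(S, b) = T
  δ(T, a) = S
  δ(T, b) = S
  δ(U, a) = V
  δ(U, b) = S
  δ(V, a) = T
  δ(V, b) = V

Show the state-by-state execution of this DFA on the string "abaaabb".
read 'a': S → T
  read 'b': T → S
  read 'a': S → T
  read 'a': T → S
  read 'a': S → T
  read 'b': T → S
  read 'b': S → T
S -> T -> S -> T -> S -> T -> S -> T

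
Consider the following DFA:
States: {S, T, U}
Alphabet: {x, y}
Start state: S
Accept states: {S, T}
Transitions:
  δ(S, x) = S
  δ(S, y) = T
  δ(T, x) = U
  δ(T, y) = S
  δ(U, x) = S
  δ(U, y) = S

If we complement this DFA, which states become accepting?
Complement accept states = All states \ Original accept states
= {S, T, U} \ {S, T}
{U}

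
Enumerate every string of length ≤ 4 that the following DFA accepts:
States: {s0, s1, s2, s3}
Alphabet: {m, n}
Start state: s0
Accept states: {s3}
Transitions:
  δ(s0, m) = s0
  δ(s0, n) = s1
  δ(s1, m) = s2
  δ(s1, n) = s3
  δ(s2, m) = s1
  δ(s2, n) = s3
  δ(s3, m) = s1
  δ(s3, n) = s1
nn, mnn, nmn, mmnn, mnmn, nmmn, nnmn, nnnn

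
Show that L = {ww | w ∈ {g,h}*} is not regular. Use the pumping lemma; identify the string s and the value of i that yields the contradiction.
Assume L is regular with pumping length p. Idea: pumping the leading g-block breaks the equality of the two halves.
Choose s = g^p h g^p h ∈ L (with w = g^p h). |s| = 2p+2 ≥ p. By the pumping lemma, s = xyz with |xy| ≤ p, |y| > 0, so y = g^k with k ≥ 1, in the first g-block. Then xy²z = g^(p+k) h g^p h, of length 2p+2+k. If k is odd this length is odd, so it cannot be of the form ww. If k is even, each half has length p+1+k/2 ≤ p+k, so the first half lies entirely inside the leading g-block and contains no h, while the second half ends in h; the halves differ. Either way xy²z ∉ L.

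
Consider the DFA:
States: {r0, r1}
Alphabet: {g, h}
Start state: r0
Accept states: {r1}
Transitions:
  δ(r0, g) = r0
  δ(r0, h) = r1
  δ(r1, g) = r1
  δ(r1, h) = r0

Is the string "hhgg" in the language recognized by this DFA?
Processing string "hhgg":
  r0 --h--> r1
  r1 --h--> r0
  r0 --g--> r0
  r0 --g--> r0
Final state: r0
Accept states: {r1}
No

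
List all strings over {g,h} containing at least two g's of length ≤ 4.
gg, ggg, ggh, ghg, hgg, gggg, gggh, gghg, gghh, ghgg, ghgh, ghhg, hggg, hggh, hghg, hhgg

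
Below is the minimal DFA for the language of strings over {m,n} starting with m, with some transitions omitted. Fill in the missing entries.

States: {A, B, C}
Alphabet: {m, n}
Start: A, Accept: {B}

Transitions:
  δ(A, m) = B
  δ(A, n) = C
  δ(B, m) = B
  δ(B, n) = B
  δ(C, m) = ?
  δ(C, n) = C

From the language and accept set, identify what each state tracks — A: no input read; B: started with m; C: started with n (dead).
Each missing δ(q, a) is the state matching the new tracked value after reading a.
δ(C, m) = C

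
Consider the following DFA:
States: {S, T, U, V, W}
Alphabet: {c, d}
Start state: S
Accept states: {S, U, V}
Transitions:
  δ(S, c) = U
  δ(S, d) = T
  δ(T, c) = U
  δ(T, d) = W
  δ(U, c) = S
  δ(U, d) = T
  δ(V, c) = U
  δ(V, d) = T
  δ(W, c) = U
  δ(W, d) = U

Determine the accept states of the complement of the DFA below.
Complement accept states = All states \ Original accept states
= {S, T, U, V, W} \ {S, U, V}
{T, W}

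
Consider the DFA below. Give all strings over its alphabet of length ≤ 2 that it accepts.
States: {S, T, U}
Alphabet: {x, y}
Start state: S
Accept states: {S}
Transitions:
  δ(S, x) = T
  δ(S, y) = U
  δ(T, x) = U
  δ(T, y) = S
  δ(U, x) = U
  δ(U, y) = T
ε, xy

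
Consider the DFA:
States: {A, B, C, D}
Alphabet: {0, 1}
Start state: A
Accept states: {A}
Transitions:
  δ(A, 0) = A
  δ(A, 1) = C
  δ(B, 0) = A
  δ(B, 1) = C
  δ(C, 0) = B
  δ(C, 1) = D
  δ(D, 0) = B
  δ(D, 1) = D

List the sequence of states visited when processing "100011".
read '1': A → C
  read '0': C → B
  read '0': B → A
  read '0': A → A
  read '1': A → C
  read '1': C → D
A -> C -> B -> A -> A -> C -> D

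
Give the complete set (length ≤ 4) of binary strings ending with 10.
10, 010, 110, 0010, 0110, 1010, 1110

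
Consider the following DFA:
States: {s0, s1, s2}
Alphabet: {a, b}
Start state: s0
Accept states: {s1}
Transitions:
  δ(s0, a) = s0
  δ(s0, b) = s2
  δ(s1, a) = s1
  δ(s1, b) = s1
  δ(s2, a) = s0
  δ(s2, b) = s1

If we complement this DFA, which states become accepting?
Complement accept states = All states \ Original accept states
= {s0, s1, s2} \ {s1}
{s0, s2}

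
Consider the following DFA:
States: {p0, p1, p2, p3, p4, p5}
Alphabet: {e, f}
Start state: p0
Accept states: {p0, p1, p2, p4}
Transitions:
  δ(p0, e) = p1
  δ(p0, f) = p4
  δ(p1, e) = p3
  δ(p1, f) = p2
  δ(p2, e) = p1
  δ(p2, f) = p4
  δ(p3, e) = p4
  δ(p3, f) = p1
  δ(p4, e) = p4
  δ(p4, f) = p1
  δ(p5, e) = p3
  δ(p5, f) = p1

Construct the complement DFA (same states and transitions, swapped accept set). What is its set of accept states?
Complement accept states = All states \ Original accept states
= {p0, p1, p2, p3, p4, p5} \ {p0, p1, p2, p4}
{p3, p5}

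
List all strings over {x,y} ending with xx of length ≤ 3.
xx, xxx, yxx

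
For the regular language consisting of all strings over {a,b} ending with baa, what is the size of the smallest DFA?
By Myhill–Nerode, count the distinguishable equivalence classes: 4 classes — one per longest suffix of the input that is a prefix of 'baa' (lengths 0 through 3); only the length-3 class is accepting.
4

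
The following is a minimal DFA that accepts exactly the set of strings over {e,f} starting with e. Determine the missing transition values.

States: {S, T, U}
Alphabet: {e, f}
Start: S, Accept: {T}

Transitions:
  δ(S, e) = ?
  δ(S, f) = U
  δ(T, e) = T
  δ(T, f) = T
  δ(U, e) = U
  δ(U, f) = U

From the language and accept set, identify what each state tracks — S: no input read; T: started with e; U: started with f (dead).
Each missing δ(q, a) is the state matching the new tracked value after reading a.
δ(S, e) = T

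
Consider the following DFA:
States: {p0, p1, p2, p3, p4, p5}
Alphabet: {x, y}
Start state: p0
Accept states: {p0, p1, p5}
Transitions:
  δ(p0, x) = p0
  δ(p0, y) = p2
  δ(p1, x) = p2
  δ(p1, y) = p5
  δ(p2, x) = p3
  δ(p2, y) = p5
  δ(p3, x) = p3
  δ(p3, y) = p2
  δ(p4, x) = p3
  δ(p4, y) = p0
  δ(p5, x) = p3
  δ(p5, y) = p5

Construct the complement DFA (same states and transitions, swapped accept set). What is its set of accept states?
Complement accept states = All states \ Original accept states
= {p0, p1, p2, p3, p4, p5} \ {p0, p1, p5}
{p2, p3, p4}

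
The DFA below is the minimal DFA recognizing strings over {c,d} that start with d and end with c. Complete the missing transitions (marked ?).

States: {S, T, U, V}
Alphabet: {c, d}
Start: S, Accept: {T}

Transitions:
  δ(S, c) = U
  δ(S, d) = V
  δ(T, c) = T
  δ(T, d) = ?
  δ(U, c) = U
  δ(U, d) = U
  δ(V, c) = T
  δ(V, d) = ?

From the language and accept set, identify what each state tracks — S: no input read; T: started with d, last symbol c; U: started with c (dead); V: started with d, last symbol d.
Each missing δ(q, a) is the state matching the new tracked value after reading a.
δ(T, d) = V; δ(V, d) = V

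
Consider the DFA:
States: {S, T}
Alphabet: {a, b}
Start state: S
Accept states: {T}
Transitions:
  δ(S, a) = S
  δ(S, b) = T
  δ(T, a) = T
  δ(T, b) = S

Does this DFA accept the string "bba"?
Processing string "bba":
  S --b--> T
  T --b--> S
  S --a--> S
Final state: S
Accept states: {T}
No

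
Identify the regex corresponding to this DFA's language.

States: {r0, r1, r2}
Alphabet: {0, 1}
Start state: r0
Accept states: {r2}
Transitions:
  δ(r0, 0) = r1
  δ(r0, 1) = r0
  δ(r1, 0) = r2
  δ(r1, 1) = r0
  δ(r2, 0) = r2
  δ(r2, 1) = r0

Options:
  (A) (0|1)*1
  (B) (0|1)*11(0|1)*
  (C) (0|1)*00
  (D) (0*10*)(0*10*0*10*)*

Check each option against the DFA on short strings; one disagreement eliminates an option:
  (A) (0|1)*1: on '1' the DFA goes r0 → r0 and rejects (r0 ∉ Accept), but the regex matches it → eliminate
  (B) (0|1)*11(0|1)*: on '00' the DFA goes r0 → r1 → r2 and accepts (r2 ∈ Accept), but the regex does not match it → eliminate
  (C) (0|1)*00: agrees with the DFA on every string of length ≤ 6
  (D) (0*10*)(0*10*0*10*)*: on '1' the DFA goes r0 → r0 and rejects (r0 ∉ Accept), but the regex matches it → eliminate
Only (C) is consistent with the DFA.
(C) (0|1)*00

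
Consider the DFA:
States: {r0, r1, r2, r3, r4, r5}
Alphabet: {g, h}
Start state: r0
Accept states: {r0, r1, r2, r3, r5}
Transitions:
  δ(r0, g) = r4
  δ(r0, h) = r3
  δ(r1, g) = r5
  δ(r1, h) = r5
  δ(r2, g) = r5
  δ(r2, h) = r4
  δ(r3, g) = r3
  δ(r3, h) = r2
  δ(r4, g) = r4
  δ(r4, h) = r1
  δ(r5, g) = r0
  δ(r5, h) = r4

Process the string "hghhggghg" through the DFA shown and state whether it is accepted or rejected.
Processing string "hghhggghg":
  r0 --h--> r3
  r3 --g--> r3
  r3 --h--> r2
  r2 --h--> r4
  r4 --g--> r4
  r4 --g--> r4
  r4 --g--> r4
  r4 --h--> r1
  r1 --g--> r5
Final state: r5
Accept states: {r0, r1, r2, r3, r5}
Yes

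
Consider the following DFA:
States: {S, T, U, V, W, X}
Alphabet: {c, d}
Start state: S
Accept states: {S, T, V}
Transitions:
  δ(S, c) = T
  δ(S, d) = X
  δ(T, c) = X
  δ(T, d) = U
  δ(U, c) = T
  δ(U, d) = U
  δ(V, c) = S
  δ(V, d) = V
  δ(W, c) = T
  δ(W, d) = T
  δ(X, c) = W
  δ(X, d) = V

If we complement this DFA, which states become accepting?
Complement accept states = All states \ Original accept states
= {S, T, U, V, W, X} \ {S, T, V}
{U, W, X}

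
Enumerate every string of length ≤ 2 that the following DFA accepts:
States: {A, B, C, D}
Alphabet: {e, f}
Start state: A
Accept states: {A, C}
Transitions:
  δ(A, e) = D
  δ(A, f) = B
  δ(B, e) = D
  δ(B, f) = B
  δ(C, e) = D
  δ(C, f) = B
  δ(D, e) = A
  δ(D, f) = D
ε, ee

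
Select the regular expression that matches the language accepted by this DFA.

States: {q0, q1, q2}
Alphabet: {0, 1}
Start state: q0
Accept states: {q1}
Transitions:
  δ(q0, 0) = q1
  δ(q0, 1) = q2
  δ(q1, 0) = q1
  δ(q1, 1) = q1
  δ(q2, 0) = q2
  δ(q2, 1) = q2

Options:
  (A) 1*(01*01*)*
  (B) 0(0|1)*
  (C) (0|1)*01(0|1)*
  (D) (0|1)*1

Check each option against the DFA on short strings; one disagreement eliminates an option:
  (A) 1*(01*01*)*: on ε the DFA stays in q0 and rejects (q0 ∉ Accept), but the regex matches it → eliminate
  (B) 0(0|1)*: agrees with the DFA on every string of length ≤ 6
  (C) (0|1)*01(0|1)*: on '0' the DFA goes q0 → q1 and accepts (q1 ∈ Accept), but the regex does not match it → eliminate
  (D) (0|1)*1: on '0' the DFA goes q0 → q1 and accepts (q1 ∈ Accept), but the regex does not match it → eliminate
Only (B) is consistent with the DFA.
(B) 0(0|1)*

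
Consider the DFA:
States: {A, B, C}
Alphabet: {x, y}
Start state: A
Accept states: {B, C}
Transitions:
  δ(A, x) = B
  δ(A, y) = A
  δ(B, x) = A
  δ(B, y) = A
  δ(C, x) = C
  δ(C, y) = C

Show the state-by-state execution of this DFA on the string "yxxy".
read 'y': A → A
  read 'x': A → B
  read 'x': B → A
  read 'y': A → A
A -> A -> B -> A -> A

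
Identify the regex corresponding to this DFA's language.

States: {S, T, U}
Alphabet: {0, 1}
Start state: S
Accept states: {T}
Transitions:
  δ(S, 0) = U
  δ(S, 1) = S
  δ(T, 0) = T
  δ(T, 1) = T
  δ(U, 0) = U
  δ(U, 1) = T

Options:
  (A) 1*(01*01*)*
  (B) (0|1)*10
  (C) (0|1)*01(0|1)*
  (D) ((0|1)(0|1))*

Check each option against the DFA on short strings; one disagreement eliminates an option:
  (A) 1*(01*01*)*: on ε the DFA stays in S and rejects (S ∉ Accept), but the regex matches it → eliminate
  (B) (0|1)*10: on '01' the DFA goes S → U → T and accepts (T ∈ Accept), but the regex does not match it → eliminate
  (C) (0|1)*01(0|1)*: agrees with the DFA on every string of length ≤ 6
  (D) ((0|1)(0|1))*: on ε the DFA stays in S and rejects (S ∉ Accept), but the regex matches it → eliminate
Only (C) is consistent with the DFA.
(C) (0|1)*01(0|1)*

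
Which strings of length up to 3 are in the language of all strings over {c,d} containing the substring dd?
dd, cdd, ddc, ddd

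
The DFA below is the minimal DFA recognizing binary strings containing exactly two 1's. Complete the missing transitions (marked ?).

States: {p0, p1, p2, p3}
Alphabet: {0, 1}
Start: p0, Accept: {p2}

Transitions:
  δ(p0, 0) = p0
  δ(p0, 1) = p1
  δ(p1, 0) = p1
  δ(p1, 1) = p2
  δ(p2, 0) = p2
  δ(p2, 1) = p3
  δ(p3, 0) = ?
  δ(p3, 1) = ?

From the language and accept set, identify what each state tracks — p0: zero 1's; p1: one 1; p2: two 1's; p3: ≥ three 1's (dead).
Each missing δ(q, a) is the state matching the new tracked value after reading a.
δ(p3, 0) = p3; δ(p3, 1) = p3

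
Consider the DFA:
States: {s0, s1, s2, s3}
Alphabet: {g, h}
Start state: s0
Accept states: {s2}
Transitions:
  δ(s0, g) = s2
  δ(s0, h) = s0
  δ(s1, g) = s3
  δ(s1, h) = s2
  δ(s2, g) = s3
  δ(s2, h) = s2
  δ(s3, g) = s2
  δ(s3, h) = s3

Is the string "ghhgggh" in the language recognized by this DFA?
Processing string "ghhgggh":
  s0 --g--> s2
  s2 --h--> s2
  s2 --h--> s2
  s2 --g--> s3
  s3 --g--> s2
  s2 --g--> s3
  s3 --h--> s3
Final state: s3
Accept states: {s2}
No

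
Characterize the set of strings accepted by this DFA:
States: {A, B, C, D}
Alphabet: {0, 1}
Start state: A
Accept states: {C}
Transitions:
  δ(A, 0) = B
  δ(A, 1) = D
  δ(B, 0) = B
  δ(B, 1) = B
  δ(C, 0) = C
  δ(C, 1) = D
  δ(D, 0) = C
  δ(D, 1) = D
Testing a few strings:
  '0011' → reject
  '1' → reject
  '10' → accept
  '000' → reject
State roles: A=no input read; B=started with 0 (dead); C=started with 1, last symbol 0; D=started with 1, last symbol 1
All binary strings that start with 1 and end with 0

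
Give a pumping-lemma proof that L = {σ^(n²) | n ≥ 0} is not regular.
Assume L is regular with pumping length p. Idea: pumping adds a fixed amount, but gaps between consecutive squares grow.
Choose s = σ^(p²) (length p² ≥ p). By the pumping lemma, s = xyz with |xy| ≤ p, |y| > 0, so |y| = k with 1 ≤ k ≤ p. Then |xy²z| = p²+k. Since p² < p²+k ≤ p²+p < (p+1)², the length p²+k lies strictly between consecutive squares, so it is not a perfect square and xy²z ∉ L.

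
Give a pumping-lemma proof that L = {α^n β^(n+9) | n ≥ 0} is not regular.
Assume L is regular with pumping length p. Idea: pumping the α-block breaks the fixed offset of 9.
Choose s = α^p β^(p+9) ∈ L. By the pumping lemma, s = xyz with |xy| ≤ p, |y| > 0, so y = α^k with k ≥ 1. Then xy²z = α^(p+k) β^(p+9). For this to be in L we would need p+9 = (p+k)+9, i.e. k = 0, contradicting k ≥ 1. So xy²z ∉ L.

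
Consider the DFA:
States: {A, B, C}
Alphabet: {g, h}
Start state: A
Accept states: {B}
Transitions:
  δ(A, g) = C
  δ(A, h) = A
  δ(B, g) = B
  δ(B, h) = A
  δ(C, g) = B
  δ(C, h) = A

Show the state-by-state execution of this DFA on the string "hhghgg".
read 'h': A → A
  read 'h': A → A
  read 'g': A → C
  read 'h': C → A
  read 'g': A → C
  read 'g': C → B
A -> A -> A -> C -> A -> C -> B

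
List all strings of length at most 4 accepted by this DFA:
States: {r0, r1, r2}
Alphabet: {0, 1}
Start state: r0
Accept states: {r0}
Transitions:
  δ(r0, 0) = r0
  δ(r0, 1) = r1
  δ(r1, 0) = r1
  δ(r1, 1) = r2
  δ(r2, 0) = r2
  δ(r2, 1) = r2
ε, 0, 00, 000, 0000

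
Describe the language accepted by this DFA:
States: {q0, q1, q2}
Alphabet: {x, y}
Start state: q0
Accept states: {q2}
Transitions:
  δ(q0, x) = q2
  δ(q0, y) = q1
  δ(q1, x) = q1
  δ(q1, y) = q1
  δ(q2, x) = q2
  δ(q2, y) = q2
Testing a few strings:
  'xyy' → accept
  'xy' → accept
  'yy' → reject
  'x' → accept
State roles: q0=no input read; q1=started with y (dead); q2=started with x
All strings over {x,y} starting with x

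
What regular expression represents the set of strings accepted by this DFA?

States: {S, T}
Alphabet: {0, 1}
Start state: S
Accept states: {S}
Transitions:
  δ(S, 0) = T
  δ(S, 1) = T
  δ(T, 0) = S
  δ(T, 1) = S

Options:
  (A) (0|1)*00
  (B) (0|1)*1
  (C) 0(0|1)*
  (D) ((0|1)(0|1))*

Check each option against the DFA on short strings; one disagreement eliminates an option:
  (A) (0|1)*00: on ε the DFA stays in S and accepts (S ∈ Accept), but the regex does not match it → eliminate
  (B) (0|1)*1: on ε the DFA stays in S and accepts (S ∈ Accept), but the regex does not match it → eliminate
  (C) 0(0|1)*: on ε the DFA stays in S and accepts (S ∈ Accept), but the regex does not match it → eliminate
  (D) ((0|1)(0|1))*: agrees with the DFA on every string of length ≤ 6
Only (D) is consistent with the DFA.
(D) ((0|1)(0|1))*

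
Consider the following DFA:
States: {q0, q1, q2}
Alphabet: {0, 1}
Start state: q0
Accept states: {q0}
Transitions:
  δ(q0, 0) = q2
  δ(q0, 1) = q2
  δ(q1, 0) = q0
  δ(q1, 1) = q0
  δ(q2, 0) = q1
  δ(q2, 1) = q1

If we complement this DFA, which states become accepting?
Complement accept states = All states \ Original accept states
= {q0, q1, q2} \ {q0}
{q1, q2}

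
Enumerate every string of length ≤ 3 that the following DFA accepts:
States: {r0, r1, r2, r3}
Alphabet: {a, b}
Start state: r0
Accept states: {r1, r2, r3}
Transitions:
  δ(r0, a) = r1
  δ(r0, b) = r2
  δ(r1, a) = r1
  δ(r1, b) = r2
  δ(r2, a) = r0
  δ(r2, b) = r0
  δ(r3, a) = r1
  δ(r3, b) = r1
a, b, aa, ab, aaa, aab, baa, bab, bba, bbb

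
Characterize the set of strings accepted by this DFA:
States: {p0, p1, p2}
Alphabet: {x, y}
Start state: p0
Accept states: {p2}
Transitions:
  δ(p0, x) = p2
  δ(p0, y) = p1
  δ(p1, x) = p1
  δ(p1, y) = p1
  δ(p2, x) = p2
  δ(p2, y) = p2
Testing a few strings:
  'yxx' → reject
  'yx' → reject
  'x' → accept
  'xy' → accept
State roles: p0=no input read; p1=started with y (dead); p2=started with x
All strings over {x,y} starting with x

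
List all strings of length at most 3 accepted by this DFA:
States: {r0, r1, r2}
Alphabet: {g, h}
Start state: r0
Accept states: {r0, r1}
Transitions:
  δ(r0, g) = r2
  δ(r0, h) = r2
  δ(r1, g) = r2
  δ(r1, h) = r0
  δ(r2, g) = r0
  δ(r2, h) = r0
ε, gg, gh, hg, hh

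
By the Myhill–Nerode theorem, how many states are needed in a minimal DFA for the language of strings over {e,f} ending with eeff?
By Myhill–Nerode, count the distinguishable equivalence classes: 5 classes — one per longest suffix of the input that is a prefix of 'eeff' (lengths 0 through 4); only the length-4 class is accepting.
5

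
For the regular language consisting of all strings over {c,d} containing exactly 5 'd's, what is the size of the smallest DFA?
By Myhill–Nerode, count the distinguishable equivalence classes: 7 classes — having seen 0, 1, …, 5, or >5 copies of 'd'; the count-5 class is the only accepting one and >5 is dead.
7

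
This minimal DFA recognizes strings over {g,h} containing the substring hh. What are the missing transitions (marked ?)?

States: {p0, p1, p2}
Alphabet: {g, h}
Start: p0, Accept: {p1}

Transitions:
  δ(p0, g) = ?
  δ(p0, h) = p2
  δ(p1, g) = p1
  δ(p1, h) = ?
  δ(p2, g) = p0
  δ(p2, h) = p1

From the language and accept set, identify what each state tracks — p0: no progress toward hh; p1: substring hh seen; p2: one trailing h.
Each missing δ(q, a) is the state matching the new tracked value after reading a.
δ(p0, g) = p0; δ(p1, h) = p1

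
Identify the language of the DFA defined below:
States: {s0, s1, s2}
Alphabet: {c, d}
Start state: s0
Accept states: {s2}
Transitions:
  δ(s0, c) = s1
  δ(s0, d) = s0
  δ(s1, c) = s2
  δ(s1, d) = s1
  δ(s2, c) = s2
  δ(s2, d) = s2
Testing a few strings:
  'cddc' → accept
  'dc' → reject
  'd' → reject
  'cdcc' → accept
State roles: s0=zero c's seen; s1=one c seen; s2=≥ two c's seen
All strings over {c,d} containing at least two c's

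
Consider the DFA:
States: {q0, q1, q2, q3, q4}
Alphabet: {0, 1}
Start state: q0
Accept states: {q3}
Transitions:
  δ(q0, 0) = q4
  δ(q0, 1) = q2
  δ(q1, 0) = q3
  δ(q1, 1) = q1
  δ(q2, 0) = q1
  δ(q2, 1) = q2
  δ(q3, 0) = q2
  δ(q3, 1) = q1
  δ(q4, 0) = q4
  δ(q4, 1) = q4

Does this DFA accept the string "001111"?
Processing string "001111":
  q0 --0--> q4
  q4 --0--> q4
  q4 --1--> q4
  q4 --1--> q4
  q4 --1--> q4
  q4 --1--> q4
Final state: q4
Accept states: {q3}
No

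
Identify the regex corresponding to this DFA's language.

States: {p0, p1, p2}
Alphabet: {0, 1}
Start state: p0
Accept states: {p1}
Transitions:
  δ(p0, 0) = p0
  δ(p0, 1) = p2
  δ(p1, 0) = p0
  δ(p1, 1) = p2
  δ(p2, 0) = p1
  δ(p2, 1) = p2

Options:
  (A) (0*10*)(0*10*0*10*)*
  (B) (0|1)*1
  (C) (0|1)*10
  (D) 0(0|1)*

Check each option against the DFA on short strings; one disagreement eliminates an option:
  (A) (0*10*)(0*10*0*10*)*: on '1' the DFA goes p0 → p2 and rejects (p2 ∉ Accept), but the regex matches it → eliminate
  (B) (0|1)*1: on '1' the DFA goes p0 → p2 and rejects (p2 ∉ Accept), but the regex matches it → eliminate
  (C) (0|1)*10: agrees with the DFA on every string of length ≤ 6
  (D) 0(0|1)*: on '0' the DFA goes p0 → p0 and rejects (p0 ∉ Accept), but the regex matches it → eliminate
Only (C) is consistent with the DFA.
(C) (0|1)*10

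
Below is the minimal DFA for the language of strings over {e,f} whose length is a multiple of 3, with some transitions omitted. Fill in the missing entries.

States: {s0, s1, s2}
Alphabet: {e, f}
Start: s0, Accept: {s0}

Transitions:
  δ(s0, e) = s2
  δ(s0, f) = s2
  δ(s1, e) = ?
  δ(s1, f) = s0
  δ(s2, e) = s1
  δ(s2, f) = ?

From the language and accept set, identify what each state tracks — s0: length ≡ 0 (mod 3); s1: length ≡ 2 (mod 3); s2: length ≡ 1 (mod 3).
Each missing δ(q, a) is the state matching the new tracked value after reading a.
δ(s1, e) = s0; δ(s2, f) = s1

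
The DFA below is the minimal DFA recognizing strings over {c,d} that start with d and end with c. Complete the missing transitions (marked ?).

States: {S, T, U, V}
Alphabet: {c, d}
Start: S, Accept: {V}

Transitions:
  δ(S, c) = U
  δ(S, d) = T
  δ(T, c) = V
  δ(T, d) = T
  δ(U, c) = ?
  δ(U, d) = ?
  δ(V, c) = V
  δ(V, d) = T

From the language and accept set, identify what each state tracks — S: no input read; T: started with d, last symbol d; U: started with c (dead); V: started with d, last symbol c.
Each missing δ(q, a) is the state matching the new tracked value after reading a.
δ(U, c) = U; δ(U, d) = U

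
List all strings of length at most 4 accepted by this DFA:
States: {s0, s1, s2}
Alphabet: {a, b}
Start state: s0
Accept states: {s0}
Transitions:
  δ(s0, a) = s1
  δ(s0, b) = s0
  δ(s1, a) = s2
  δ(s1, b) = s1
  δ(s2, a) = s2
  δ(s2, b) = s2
ε, b, bb, bbb, bbbb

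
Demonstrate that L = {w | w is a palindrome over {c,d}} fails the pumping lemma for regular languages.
Assume L is regular with pumping length p. Idea: pumping the leading c-block breaks the symmetry.
Choose s = c^p d c^p (a palindrome of length 2p+1 ≥ p). By the pumping lemma, s = xyz with |xy| ≤ p, |y| > 0, so y = c^k with k > 0 (xy lies entirely in the first c^p). Then xy²z = c^(p+k) d c^p, which is not a palindrome since p+k ≠ p.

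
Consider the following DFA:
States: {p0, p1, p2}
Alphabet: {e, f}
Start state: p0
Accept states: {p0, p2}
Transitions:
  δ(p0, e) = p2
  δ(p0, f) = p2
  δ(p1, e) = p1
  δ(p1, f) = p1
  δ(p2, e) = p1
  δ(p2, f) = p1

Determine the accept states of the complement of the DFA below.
Complement accept states = All states \ Original accept states
= {p0, p1, p2} \ {p0, p2}
{p1}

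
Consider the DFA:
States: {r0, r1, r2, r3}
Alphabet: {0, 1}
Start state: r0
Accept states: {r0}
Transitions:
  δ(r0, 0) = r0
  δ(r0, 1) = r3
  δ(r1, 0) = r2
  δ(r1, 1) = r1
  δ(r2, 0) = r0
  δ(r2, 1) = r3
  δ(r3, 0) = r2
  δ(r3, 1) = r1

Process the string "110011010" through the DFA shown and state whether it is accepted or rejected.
Processing string "110011010":
  r0 --1--> r3
  r3 --1--> r1
  r1 --0--> r2
  r2 --0--> r0
  r0 --1--> r3
  r3 --1--> r1
  r1 --0--> r2
  r2 --1--> r3
  r3 --0--> r2
Final state: r2
Accept states: {r0}
No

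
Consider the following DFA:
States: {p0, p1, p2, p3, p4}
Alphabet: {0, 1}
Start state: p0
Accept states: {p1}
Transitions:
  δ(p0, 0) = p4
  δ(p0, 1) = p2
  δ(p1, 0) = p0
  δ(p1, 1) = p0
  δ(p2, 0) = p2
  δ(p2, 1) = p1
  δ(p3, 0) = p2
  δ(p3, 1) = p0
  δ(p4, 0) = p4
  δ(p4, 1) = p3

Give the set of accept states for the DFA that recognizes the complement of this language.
Complement accept states = All states \ Original accept states
= {p0, p1, p2, p3, p4} \ {p1}
{p0, p2, p3, p4}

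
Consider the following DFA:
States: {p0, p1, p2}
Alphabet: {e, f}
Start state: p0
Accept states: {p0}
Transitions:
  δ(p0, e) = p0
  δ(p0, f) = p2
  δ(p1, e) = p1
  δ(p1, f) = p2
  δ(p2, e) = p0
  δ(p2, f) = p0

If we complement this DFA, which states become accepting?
Complement accept states = All states \ Original accept states
= {p0, p1, p2} \ {p0}
{p1, p2}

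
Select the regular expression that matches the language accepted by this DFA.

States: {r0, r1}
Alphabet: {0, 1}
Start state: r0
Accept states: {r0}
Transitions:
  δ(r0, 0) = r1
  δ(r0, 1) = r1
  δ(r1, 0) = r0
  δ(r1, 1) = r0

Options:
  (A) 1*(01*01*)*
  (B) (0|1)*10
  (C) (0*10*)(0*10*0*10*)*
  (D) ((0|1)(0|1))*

Check each option against the DFA on short strings; one disagreement eliminates an option:
  (A) 1*(01*01*)*: on '1' the DFA goes r0 → r1 and rejects (r1 ∉ Accept), but the regex matches it → eliminate
  (B) (0|1)*10: on ε the DFA stays in r0 and accepts (r0 ∈ Accept), but the regex does not match it → eliminate
  (C) (0*10*)(0*10*0*10*)*: on ε the DFA stays in r0 and accepts (r0 ∈ Accept), but the regex does not match it → eliminate
  (D) ((0|1)(0|1))*: agrees with the DFA on every string of length ≤ 6
Only (D) is consistent with the DFA.
(D) ((0|1)(0|1))*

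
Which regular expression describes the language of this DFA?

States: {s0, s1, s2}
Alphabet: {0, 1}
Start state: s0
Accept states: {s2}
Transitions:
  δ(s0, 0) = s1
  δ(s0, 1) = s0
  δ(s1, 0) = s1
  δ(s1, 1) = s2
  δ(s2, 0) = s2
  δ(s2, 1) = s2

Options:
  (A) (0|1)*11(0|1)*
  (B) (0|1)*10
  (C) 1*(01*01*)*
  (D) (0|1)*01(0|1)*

Check each option against the DFA on short strings; one disagreement eliminates an option:
  (A) (0|1)*11(0|1)*: on '01' the DFA goes s0 → s1 → s2 and accepts (s2 ∈ Accept), but the regex does not match it → eliminate
  (B) (0|1)*10: on '01' the DFA goes s0 → s1 → s2 and accepts (s2 ∈ Accept), but the regex does not match it → eliminate
  (C) 1*(01*01*)*: on ε the DFA stays in s0 and rejects (s0 ∉ Accept), but the regex matches it → eliminate
  (D) (0|1)*01(0|1)*: agrees with the DFA on every string of length ≤ 6
Only (D) is consistent with the DFA.
(D) (0|1)*01(0|1)*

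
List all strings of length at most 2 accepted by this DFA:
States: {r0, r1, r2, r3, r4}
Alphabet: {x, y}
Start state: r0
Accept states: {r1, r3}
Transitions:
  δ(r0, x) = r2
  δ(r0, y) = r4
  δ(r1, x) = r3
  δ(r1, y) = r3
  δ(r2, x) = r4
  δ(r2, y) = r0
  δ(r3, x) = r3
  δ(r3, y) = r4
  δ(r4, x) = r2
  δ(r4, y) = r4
None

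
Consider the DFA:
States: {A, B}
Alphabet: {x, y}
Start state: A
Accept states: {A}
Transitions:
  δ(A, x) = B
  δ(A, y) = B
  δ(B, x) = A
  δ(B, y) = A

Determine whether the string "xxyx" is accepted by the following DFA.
Processing string "xxyx":
  A --x--> B
  B --x--> A
  A --y--> B
  B --x--> A
Final state: A
Accept states: {A}
Yes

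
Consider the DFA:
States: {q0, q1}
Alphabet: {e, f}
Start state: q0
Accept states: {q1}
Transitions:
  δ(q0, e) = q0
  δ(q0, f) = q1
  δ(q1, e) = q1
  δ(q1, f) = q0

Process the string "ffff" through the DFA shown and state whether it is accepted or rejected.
Processing string "ffff":
  q0 --f--> q1
  q1 --f--> q0
  q0 --f--> q1
  q1 --f--> q0
Final state: q0
Accept states: {q1}
No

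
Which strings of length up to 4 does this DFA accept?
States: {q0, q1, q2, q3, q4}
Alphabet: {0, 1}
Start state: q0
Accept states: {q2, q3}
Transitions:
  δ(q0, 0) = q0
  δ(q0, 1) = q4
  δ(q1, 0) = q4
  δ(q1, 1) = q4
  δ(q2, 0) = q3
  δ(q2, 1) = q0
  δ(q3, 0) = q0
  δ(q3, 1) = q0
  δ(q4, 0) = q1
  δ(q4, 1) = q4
None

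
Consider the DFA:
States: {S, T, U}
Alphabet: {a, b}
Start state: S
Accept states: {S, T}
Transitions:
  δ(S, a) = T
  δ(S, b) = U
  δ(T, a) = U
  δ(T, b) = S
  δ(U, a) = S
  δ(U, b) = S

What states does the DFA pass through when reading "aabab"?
read 'a': S → T
  read 'a': T → U
  read 'b': U → S
  read 'a': S → T
  read 'b': T → S
S -> T -> U -> S -> T -> S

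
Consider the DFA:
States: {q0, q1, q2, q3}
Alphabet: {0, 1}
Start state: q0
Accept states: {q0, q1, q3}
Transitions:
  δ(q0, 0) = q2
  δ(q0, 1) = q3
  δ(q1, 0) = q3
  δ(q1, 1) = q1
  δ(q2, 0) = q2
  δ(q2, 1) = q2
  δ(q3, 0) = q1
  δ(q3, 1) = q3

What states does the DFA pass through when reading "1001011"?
read '1': q0 → q3
  read '0': q3 → q1
  read '0': q1 → q3
  read '1': q3 → q3
  read '0': q3 → q1
  read '1': q1 → q1
  read '1': q1 → q1
q0 -> q3 -> q1 -> q3 -> q3 -> q1 -> q1 -> q1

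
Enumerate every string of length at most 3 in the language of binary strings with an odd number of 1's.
1, 01, 10, 001, 010, 100, 111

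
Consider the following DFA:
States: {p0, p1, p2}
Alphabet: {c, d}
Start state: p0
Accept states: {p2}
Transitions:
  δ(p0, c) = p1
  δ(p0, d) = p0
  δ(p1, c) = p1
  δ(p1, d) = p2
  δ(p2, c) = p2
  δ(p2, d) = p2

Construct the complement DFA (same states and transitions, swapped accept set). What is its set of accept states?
Complement accept states = All states \ Original accept states
= {p0, p1, p2} \ {p2}
{p0, p1}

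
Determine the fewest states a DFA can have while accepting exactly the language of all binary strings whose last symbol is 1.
By Myhill–Nerode, count the distinguishable equivalence classes: 2^1 = 2 classes — the DFA must remember the last 1 symbol read; every pair of distinct length-1 suffixes is distinguishable by some continuation.
2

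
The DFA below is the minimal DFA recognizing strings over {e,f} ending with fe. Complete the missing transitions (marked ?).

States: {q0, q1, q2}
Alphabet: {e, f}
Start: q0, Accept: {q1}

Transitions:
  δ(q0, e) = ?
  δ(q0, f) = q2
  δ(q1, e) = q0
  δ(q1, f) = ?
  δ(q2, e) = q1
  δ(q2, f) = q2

From the language and accept set, identify what each state tracks — q0: no suffix match; q1: suffix is fe; q2: one trailing f.
Each missing δ(q, a) is the state matching the new tracked value after reading a.
δ(q0, e) = q0; δ(q1, f) = q2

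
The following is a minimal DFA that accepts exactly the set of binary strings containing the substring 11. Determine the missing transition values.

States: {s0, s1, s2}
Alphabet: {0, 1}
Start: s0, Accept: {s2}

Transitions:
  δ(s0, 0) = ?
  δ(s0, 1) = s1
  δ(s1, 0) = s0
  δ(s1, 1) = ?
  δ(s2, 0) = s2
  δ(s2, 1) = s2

From the language and accept set, identify what each state tracks — s0: no progress toward 11; s1: one trailing 1; s2: substring 11 seen.
Each missing δ(q, a) is the state matching the new tracked value after reading a.
δ(s0, 0) = s0; δ(s1, 1) = s2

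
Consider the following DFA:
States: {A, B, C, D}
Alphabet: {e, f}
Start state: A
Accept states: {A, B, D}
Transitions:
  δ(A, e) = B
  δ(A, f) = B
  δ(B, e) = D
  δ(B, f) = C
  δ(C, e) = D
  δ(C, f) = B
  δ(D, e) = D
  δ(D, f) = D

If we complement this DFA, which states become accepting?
Complement accept states = All states \ Original accept states
= {A, B, C, D} \ {A, B, D}
{C}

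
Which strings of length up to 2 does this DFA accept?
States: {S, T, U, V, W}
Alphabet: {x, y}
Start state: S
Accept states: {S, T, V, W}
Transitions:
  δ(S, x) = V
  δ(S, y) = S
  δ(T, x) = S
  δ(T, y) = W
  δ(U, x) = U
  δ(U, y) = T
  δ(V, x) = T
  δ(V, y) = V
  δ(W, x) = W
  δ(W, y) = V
ε, x, y, xx, xy, yx, yy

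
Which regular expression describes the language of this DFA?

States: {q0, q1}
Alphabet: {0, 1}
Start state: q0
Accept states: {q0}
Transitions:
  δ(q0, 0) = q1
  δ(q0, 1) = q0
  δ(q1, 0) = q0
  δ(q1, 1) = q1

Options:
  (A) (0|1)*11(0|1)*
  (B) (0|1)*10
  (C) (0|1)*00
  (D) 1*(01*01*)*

Check each option against the DFA on short strings; one disagreement eliminates an option:
  (A) (0|1)*11(0|1)*: on ε the DFA stays in q0 and accepts (q0 ∈ Accept), but the regex does not match it → eliminate
  (B) (0|1)*10: on ε the DFA stays in q0 and accepts (q0 ∈ Accept), but the regex does not match it → eliminate
  (C) (0|1)*00: on ε the DFA stays in q0 and accepts (q0 ∈ Accept), but the regex does not match it → eliminate
  (D) 1*(01*01*)*: agrees with the DFA on every string of length ≤ 6
Only (D) is consistent with the DFA.
(D) 1*(01*01*)*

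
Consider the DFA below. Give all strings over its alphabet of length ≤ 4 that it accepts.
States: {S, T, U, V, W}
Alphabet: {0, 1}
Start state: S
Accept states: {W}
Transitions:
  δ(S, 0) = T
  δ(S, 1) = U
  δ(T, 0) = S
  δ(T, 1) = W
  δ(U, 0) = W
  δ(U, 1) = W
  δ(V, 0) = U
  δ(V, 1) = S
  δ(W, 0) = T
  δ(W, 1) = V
01, 10, 11, 0001, 0010, 0011, 0101, 1001, 1101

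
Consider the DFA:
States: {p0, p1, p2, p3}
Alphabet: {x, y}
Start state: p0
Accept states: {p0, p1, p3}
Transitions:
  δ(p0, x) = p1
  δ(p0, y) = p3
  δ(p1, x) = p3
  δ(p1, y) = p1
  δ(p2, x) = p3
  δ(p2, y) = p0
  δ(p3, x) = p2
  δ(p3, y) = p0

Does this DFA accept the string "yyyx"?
Processing string "yyyx":
  p0 --y--> p3
  p3 --y--> p0
  p0 --y--> p3
  p3 --x--> p2
Final state: p2
Accept states: {p0, p1, p3}
No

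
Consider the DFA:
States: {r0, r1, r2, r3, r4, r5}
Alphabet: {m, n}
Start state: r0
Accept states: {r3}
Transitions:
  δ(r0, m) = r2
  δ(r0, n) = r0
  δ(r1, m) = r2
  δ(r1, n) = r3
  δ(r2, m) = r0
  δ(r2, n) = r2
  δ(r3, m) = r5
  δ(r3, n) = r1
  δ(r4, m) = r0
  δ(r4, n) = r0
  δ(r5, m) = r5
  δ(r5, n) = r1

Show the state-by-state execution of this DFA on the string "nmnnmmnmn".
read 'n': r0 → r0
  read 'm': r0 → r2
  read 'n': r2 → r2
  read 'n': r2 → r2
  read 'm': r2 → r0
  read 'm': r0 → r2
  read 'n': r2 → r2
  read 'm': r2 → r0
  read 'n': r0 → r0
r0 -> r0 -> r2 -> r2 -> r2 -> r0 -> r2 -> r2 -> r0 -> r0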